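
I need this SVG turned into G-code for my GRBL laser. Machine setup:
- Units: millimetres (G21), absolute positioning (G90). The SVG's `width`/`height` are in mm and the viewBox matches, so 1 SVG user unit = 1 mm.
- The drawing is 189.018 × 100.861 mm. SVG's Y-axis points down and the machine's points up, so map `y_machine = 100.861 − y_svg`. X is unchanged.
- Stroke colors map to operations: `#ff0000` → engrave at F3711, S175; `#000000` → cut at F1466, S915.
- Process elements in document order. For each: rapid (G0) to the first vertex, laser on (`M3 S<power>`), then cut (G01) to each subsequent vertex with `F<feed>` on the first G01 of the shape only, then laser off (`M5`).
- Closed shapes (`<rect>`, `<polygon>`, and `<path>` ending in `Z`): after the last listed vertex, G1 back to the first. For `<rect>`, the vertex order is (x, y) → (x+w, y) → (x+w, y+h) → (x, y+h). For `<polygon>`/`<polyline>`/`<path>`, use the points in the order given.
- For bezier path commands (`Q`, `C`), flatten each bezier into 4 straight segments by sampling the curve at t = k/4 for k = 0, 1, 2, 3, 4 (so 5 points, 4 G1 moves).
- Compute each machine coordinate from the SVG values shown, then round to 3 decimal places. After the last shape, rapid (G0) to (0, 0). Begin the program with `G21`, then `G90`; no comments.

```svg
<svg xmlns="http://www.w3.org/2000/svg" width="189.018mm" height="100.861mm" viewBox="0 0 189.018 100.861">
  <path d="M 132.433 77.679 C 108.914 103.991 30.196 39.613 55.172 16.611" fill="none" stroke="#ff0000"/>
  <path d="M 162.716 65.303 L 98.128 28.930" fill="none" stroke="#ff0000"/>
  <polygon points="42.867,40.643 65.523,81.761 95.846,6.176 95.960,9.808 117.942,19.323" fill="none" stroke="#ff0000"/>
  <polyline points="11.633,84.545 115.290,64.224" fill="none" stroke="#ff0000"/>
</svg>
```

G21
G90
G0 X132.433 Y23.182
M3 S175
G01 X106.927 Y18.389 F3711
G01 X75.617 Y35.223
G01 X53.400 Y61.304
G01 X55.172 Y84.250
M5
G0 X162.716 Y35.558
M3 S175
G01 X98.128 Y71.931 F3711
M5
G0 X42.867 Y60.218
M3 S175
G01 X65.523 Y19.100 F3711
G01 X95.846 Y94.685
G01 X95.960 Y91.053
G01 X117.942 Y81.538
G01 X42.867 Y60.218
M5
G0 X11.633 Y16.316
M3 S175
G01 X115.290 Y36.637 F3711
M5
G0 X0.000 Y0.000

viewBox `0 0 189.018 100.861` with mm width/height → 1 unit = 1 mm. Flip: y_m = 100.861 − y_svg.

**Shape 1** — `<path>` cubic bezier, stroke `#ff0000` → engrave (S175, F3711). Control points (SVG): P0=(132.433,77.679), P1=(108.914,103.991), P2=(30.196,39.613), P3=(55.172,16.611); sampled at t=k/4. Machine vertices: (132.433,23.182) → (106.927,18.389) → (75.617,35.223) → (53.400,61.304) → (55.172,84.250). Open path.

**Shape 2** — `<path>` line segment, stroke `#ff0000` → engrave (S175, F3711). Machine vertices: (162.716,35.558) → (98.128,71.931). Open path.

**Shape 3** — `<polygon>` closed polygon, stroke `#ff0000` → engrave (S175, F3711). Machine vertices: (42.867,60.218) → (65.523,19.100) → (95.846,94.685) → (95.960,91.053) → (117.942,81.538) → (42.867,60.218). Closed: final G1 returns to the first vertex.

**Shape 4** — `<polyline>` line segment, stroke `#ff0000` → engrave (S175, F3711). Machine vertices: (11.633,16.316) → (115.290,36.637). Open path.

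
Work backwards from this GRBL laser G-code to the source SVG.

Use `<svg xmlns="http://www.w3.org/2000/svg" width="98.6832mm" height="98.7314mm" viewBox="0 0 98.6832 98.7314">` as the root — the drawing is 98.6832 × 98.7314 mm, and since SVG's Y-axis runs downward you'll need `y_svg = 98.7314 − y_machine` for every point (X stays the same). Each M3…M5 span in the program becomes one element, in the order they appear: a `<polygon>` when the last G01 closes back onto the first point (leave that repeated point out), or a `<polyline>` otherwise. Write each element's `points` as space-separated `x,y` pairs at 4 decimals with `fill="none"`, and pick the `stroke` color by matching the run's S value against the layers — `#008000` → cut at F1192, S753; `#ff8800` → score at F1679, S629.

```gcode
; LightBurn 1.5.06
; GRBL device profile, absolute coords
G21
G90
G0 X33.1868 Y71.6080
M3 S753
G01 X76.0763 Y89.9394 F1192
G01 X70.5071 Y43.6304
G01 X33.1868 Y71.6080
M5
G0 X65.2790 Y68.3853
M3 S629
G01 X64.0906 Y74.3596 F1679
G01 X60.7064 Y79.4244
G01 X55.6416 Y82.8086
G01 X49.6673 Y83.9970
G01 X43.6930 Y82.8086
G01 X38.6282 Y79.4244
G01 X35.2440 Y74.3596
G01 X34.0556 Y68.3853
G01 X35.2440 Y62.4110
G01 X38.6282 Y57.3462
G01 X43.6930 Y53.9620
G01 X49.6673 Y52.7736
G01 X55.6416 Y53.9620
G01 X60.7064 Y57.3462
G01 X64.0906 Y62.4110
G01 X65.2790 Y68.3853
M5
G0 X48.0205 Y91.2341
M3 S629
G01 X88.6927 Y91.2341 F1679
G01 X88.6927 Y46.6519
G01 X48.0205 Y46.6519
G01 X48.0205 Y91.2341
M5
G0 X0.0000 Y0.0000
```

<svg xmlns="http://www.w3.org/2000/svg" width="98.6832mm" height="98.7314mm" viewBox="0 0 98.6832 98.7314">
  <polygon points="33.1868,27.1234 76.0763,8.7920 70.5071,55.1010" fill="none" stroke="#008000"/>
  <polygon points="65.2790,30.3461 64.0906,24.3718 60.7064,19.3070 55.6416,15.9228 49.6673,14.7344 43.6930,15.9228 38.6282,19.3070 35.2440,24.3718 34.0556,30.3461 35.2440,36.3204 38.6282,41.3852 43.6930,44.7694 49.6673,45.9578 55.6416,44.7694 60.7064,41.3852 64.0906,36.3204" fill="none" stroke="#ff8800"/>
  <polygon points="48.0205,7.4973 88.6927,7.4973 88.6927,52.0795 48.0205,52.0795" fill="none" stroke="#ff8800"/>
</svg>

Machine Y-up, SVG Y-down with viewBox height 98.7314, so y_svg = 98.7314 − y_machine; X carries over.

Run 1: the run's S753 means `#008000` (cut). The run returns to its start, so emit a `<polygon>` with points (Y-flipped): 33.1868,27.1234 76.0763,8.7920 70.5071,55.1010.

Run 2: the run's S629 means `#ff8800` (score). The run returns to its start, so emit a `<polygon>` with points (Y-flipped): 65.2790,30.3461 64.0906,24.3718 60.7064,19.3070 55.6416,15.9228 49.6673,14.7344 43.6930,15.9228 38.6282,19.3070 35.2440,24.3718 34.0556,30.3461 35.2440,36.3204 38.6282,41.3852 43.6930,44.7694 49.6673,45.9578 55.6416,44.7694 60.7064,41.3852 64.0906,36.3204.

Run 3: the run's S629 means `#ff8800` (score). The run returns to its start, so emit a `<polygon>` with points (Y-flipped): 48.0205,7.4973 88.6927,7.4973 88.6927,52.0795 48.0205,52.0795.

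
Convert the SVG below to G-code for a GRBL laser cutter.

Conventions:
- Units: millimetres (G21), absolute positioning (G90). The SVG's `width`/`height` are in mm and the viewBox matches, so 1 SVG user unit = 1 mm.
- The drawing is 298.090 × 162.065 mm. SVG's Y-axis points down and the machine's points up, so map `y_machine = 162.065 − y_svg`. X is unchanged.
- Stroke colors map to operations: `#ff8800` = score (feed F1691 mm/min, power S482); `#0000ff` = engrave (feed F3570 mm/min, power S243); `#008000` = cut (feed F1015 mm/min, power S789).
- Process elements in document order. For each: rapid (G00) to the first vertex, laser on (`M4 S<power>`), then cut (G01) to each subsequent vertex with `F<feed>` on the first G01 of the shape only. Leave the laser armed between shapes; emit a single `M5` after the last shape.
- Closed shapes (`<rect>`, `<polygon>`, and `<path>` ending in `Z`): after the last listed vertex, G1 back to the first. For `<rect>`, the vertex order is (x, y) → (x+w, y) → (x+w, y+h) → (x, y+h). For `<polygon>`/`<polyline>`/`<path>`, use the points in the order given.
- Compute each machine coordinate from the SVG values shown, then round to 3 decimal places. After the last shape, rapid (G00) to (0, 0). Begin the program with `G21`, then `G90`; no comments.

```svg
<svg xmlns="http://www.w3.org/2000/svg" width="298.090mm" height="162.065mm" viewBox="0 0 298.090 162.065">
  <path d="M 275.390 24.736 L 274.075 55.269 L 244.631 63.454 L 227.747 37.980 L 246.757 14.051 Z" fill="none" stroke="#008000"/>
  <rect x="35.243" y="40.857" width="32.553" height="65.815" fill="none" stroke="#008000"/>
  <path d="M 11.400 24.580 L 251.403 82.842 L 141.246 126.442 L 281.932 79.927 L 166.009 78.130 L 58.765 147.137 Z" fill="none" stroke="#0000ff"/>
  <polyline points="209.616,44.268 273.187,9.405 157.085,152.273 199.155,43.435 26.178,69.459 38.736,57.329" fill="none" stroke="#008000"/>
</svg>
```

viewBox `0 0 298.090 162.065` with mm width/height → 1 unit = 1 mm. Flip: y_m = 162.065 − y_svg.

**Shape 1** — `<path>` regular polygon, stroke `#008000` → cut (S789, F1015). Machine vertices: (275.390,137.329) → (274.075,106.796) → (244.631,98.611) → (227.747,124.085) → (246.757,148.014) → (275.390,137.329). Closed: final G1 returns to the first vertex.

**Shape 2** — `<rect>` rectangle, stroke `#008000` → cut (S789, F1015). Machine vertices: (35.243,121.208) → (67.796,121.208) → (67.796,55.393) → (35.243,55.393) → (35.243,121.208). Closed: final G1 returns to the first vertex.

**Shape 3** — `<path>` closed polygon, stroke `#0000ff` → engrave (S243, F3570). Machine vertices: (11.400,137.485) → (251.403,79.223) → (141.246,35.623) → (281.932,82.138) → (166.009,83.935) → (58.765,14.928) → (11.400,137.485). Closed: final G1 returns to the first vertex.

**Shape 4** — `<polyline>` open polyline, stroke `#008000` → cut (S789, F1015). Machine vertices: (209.616,117.797) → (273.187,152.660) → (157.085,9.792) → (199.155,118.630) → (26.178,92.606) → (38.736,104.736). Open path.

G21
G90
G00 X275.390 Y137.329
M4 S789
G01 X274.075 Y106.796 F1015
G01 X244.631 Y98.611
G01 X227.747 Y124.085
G01 X246.757 Y148.014
G01 X275.390 Y137.329
G00 X35.243 Y121.208
M4 S789
G01 X67.796 Y121.208 F1015
G01 X67.796 Y55.393
G01 X35.243 Y55.393
G01 X35.243 Y121.208
G00 X11.400 Y137.485
M4 S243
G01 X251.403 Y79.223 F3570
G01 X141.246 Y35.623
G01 X281.932 Y82.138
G01 X166.009 Y83.935
G01 X58.765 Y14.928
G01 X11.400 Y137.485
G00 X209.616 Y117.797
M4 S789
G01 X273.187 Y152.660 F1015
G01 X157.085 Y9.792
G01 X199.155 Y118.630
G01 X26.178 Y92.606
G01 X38.736 Y104.736
M5
G00 X0.000 Y0.000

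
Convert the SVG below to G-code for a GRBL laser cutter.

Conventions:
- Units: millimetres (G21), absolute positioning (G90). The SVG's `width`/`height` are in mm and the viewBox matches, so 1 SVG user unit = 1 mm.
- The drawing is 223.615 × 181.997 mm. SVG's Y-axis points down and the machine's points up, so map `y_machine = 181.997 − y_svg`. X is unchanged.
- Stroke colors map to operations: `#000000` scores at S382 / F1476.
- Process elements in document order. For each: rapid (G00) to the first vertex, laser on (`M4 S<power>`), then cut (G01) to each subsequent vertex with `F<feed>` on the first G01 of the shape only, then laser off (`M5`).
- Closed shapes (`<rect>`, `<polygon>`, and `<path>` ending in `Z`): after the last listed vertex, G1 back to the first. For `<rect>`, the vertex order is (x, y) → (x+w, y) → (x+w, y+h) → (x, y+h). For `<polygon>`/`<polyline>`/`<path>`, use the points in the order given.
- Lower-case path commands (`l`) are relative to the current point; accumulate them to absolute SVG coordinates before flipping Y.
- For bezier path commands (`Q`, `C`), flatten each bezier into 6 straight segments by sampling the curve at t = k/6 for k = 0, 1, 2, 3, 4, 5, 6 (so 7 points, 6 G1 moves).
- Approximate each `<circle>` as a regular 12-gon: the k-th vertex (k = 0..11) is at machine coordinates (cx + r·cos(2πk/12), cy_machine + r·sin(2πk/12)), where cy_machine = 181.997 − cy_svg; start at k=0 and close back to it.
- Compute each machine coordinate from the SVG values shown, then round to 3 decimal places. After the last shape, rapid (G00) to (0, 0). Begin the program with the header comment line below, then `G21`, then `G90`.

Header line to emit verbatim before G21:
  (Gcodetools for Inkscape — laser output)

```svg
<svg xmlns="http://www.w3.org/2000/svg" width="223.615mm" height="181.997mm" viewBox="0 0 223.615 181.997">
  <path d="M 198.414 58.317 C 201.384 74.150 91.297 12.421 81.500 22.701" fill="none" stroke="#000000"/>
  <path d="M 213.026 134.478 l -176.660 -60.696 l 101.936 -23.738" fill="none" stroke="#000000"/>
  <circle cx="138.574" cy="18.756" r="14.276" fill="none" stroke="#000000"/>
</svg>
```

Since the viewBox matches the mm dimensions, user units are millimetres directly. The only transform is the Y-flip y_m = 181.997 − y_svg.

Shape 1 is a cubic bezier drawn with `<path>`. Its stroke #000000 means score at S382, F1476. After flipping Y the toolpath is (198.414,123.680) → (191.465,121.535) → (171.600,128.161) → (144.745,139.406) → (116.825,151.113) → (93.768,159.128) → (81.500,159.296).

Shape 2 is a open polyline drawn with `<path>`. Its stroke #000000 means score at S382, F1476. After flipping Y the toolpath is (213.026,47.519) → (36.366,108.215) → (138.302,131.953).

Shape 3 is a circle drawn with `<circle>`. Its stroke #000000 means score at S382, F1476. After flipping Y the toolpath is (152.850,163.241) → (150.937,170.379) → (145.712,175.604) → (138.574,177.517) → (131.436,175.604) → (126.211,170.379) → (124.298,163.241) → (126.211,156.103) → (131.436,150.878) → (138.574,148.965) → (145.712,150.878) → (150.937,156.103) → (152.850,163.241), returning to the start.

(Gcodetools for Inkscape — laser output)
G21
G90
G00 X198.414 Y123.680
M4 S382
G01 X191.465 Y121.535 F1476
G01 X171.600 Y128.161
G01 X144.745 Y139.406
G01 X116.825 Y151.113
G01 X93.768 Y159.128
G01 X81.500 Y159.296
M5
G00 X213.026 Y47.519
M4 S382
G01 X36.366 Y108.215 F1476
G01 X138.302 Y131.953
M5
G00 X152.850 Y163.241
M4 S382
G01 X150.937 Y170.379 F1476
G01 X145.712 Y175.604
G01 X138.574 Y177.517
G01 X131.436 Y175.604
G01 X126.211 Y170.379
G01 X124.298 Y163.241
G01 X126.211 Y156.103
G01 X131.436 Y150.878
G01 X138.574 Y148.965
G01 X145.712 Y150.878
G01 X150.937 Y156.103
G01 X152.850 Y163.241
M5
G00 X0.000 Y0.000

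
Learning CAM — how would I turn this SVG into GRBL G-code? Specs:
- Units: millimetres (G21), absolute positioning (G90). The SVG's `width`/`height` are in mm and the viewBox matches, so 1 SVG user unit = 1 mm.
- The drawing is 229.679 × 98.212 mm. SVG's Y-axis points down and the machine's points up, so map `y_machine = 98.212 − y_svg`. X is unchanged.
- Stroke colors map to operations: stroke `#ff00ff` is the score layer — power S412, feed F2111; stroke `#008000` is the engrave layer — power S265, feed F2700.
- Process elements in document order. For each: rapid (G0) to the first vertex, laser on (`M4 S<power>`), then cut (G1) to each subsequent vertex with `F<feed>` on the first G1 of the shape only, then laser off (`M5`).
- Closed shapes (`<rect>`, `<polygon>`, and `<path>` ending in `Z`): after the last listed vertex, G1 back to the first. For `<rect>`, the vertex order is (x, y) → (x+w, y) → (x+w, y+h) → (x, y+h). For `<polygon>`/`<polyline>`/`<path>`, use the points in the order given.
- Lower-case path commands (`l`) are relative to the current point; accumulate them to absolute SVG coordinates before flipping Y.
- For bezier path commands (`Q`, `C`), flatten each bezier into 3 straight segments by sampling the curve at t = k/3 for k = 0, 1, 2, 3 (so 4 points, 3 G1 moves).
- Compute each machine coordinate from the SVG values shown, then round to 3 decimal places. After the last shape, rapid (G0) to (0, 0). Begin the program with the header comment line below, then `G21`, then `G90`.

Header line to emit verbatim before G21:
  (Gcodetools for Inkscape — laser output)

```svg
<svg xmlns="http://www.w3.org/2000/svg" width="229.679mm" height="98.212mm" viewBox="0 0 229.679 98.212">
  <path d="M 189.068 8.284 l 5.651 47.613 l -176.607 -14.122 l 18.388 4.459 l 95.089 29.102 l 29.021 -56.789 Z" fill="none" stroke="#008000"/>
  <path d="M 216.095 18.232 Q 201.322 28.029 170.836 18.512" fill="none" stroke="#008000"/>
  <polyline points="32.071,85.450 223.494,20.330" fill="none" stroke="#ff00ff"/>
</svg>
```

viewBox `0 0 229.679 98.212` with mm width/height → 1 unit = 1 mm. Flip: y_m = 98.212 − y_svg.

**Shape 1** — `<path>` closed polygon, stroke `#008000` → engrave (S265, F2700). Machine vertices: (189.068,89.928) → (194.719,42.315) → (18.112,56.437) → (36.500,51.978) → (131.589,22.876) → (160.610,79.665) → (189.068,89.928). Closed: final G1 returns to the first vertex.

**Shape 2** — `<path>` quadratic bezier, stroke `#008000` → engrave (S265, F2700). Control points (SVG): P0=(216.095,18.232), P1=(201.322,28.029), P2=(170.836,18.512); sampled at t=k/3. Machine vertices: (216.095,79.980) → (204.500,75.595) → (189.414,75.501) → (170.836,79.700). Open path.

**Shape 3** — `<polyline>` line segment, stroke `#ff00ff` → score (S412, F2111). Machine vertices: (32.071,12.762) → (223.494,77.882). Open path.

(Gcodetools for Inkscape — laser output)
G21
G90
G0 X189.068 Y89.928
M4 S265
G1 X194.719 Y42.315 F2700
G1 X18.112 Y56.437
G1 X36.500 Y51.978
G1 X131.589 Y22.876
G1 X160.610 Y79.665
G1 X189.068 Y89.928
M5
G0 X216.095 Y79.980
M4 S265
G1 X204.500 Y75.595 F2700
G1 X189.414 Y75.501
G1 X170.836 Y79.700
M5
G0 X32.071 Y12.762
M4 S412
G1 X223.494 Y77.882 F2111
M5
G0 X0.000 Y0.000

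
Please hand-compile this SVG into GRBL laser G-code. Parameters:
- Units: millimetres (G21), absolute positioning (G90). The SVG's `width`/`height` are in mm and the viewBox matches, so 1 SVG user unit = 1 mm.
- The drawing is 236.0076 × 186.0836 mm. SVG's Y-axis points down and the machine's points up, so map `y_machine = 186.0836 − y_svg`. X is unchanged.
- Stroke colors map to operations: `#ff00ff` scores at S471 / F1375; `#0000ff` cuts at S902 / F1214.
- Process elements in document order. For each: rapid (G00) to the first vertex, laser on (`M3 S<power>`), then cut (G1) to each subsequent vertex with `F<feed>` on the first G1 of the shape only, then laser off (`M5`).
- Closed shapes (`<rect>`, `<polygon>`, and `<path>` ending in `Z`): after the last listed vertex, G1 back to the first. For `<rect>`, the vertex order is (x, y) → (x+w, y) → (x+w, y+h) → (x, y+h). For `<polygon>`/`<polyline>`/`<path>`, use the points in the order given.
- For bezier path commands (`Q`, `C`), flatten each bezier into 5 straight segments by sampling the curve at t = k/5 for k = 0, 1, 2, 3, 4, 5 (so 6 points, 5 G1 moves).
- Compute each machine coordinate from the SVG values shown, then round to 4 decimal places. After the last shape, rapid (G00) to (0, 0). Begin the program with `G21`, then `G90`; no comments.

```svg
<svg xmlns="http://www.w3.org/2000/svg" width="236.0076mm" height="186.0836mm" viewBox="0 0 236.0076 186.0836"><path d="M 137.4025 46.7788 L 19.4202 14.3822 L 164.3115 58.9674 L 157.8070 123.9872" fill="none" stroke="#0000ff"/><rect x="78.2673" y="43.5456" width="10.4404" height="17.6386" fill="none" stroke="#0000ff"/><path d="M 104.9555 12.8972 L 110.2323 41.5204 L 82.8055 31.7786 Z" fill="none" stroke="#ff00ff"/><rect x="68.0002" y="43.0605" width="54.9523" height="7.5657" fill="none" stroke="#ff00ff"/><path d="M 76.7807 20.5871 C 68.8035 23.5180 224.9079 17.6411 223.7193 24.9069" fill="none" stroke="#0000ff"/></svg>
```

1 u = 1 mm; y_m = 186.0836 − y.

[1] `<path>` open polyline, #0000ff→cut S902 F1214: (137.4025,139.3048) → (19.4202,171.7014) → (164.3115,127.1162) → (157.8070,62.0964)

[2] `<rect>` rectangle, #0000ff→cut S902 F1214: (78.2673,142.5380) → (88.7077,142.5380) → (88.7077,124.8994) → (78.2673,124.8994) → (78.2673,142.5380) (closed)

[3] `<path>` regular polygon, #ff00ff→score S471 F1375: (104.9555,173.1864) → (110.2323,144.5632) → (82.8055,154.3050) → (104.9555,173.1864) (closed)

[4] `<rect>` rectangle, #ff00ff→score S471 F1375: (68.0002,143.0231) → (122.9525,143.0231) → (122.9525,135.4574) → (68.0002,135.4574) → (68.0002,143.0231) (closed)

[5] `<path>` cubic bezier, #0000ff→cut S902 F1214: (76.7807,165.4965) → (89.1132,164.6193) → (125.3993,164.8023) → (170.2130,164.9920) → (208.1283,164.1347) → (223.7193,161.1767)

G21
G90
G00 X137.4025 Y139.3048
M3 S902
G1 X19.4202 Y171.7014 F1214
G1 X164.3115 Y127.1162
G1 X157.8070 Y62.0964
M5
G00 X78.2673 Y142.5380
M3 S902
G1 X88.7077 Y142.5380 F1214
G1 X88.7077 Y124.8994
G1 X78.2673 Y124.8994
G1 X78.2673 Y142.5380
M5
G00 X104.9555 Y173.1864
M3 S471
G1 X110.2323 Y144.5632 F1375
G1 X82.8055 Y154.3050
G1 X104.9555 Y173.1864
M5
G00 X68.0002 Y143.0231
M3 S471
G1 X122.9525 Y143.0231 F1375
G1 X122.9525 Y135.4574
G1 X68.0002 Y135.4574
G1 X68.0002 Y143.0231
M5
G00 X76.7807 Y165.4965
M3 S902
G1 X89.1132 Y164.6193 F1214
G1 X125.3993 Y164.8023
G1 X170.2130 Y164.9920
G1 X208.1283 Y164.1347
G1 X223.7193 Y161.1767
M5
G00 X0.0000 Y0.0000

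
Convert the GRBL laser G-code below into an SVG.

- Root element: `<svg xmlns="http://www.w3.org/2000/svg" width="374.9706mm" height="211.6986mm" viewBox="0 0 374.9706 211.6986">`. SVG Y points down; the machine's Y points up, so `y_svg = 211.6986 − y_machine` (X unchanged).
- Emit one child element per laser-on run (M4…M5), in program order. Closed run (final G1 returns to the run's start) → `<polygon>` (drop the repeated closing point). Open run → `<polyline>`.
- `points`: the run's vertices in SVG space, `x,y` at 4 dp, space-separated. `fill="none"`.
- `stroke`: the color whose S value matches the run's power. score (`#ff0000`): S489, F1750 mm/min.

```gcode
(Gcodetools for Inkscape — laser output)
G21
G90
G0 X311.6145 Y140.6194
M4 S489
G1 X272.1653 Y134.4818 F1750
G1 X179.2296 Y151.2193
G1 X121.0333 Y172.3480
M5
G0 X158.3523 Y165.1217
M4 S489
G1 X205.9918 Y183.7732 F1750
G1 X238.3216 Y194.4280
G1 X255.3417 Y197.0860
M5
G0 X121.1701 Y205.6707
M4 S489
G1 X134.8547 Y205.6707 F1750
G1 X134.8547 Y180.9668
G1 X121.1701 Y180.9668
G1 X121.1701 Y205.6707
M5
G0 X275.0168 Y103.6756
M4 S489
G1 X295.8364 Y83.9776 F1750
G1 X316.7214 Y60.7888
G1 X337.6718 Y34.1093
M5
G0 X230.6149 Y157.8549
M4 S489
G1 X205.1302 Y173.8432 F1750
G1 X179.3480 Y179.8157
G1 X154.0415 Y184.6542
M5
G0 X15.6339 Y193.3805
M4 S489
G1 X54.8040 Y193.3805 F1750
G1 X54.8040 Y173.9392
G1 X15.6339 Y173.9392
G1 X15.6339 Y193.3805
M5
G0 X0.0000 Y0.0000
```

<svg xmlns="http://www.w3.org/2000/svg" width="374.9706mm" height="211.6986mm" viewBox="0 0 374.9706 211.6986">
  <polyline points="311.6145,71.0792 272.1653,77.2168 179.2296,60.4793 121.0333,39.3506" fill="none" stroke="#ff0000"/>
  <polyline points="158.3523,46.5769 205.9918,27.9254 238.3216,17.2706 255.3417,14.6126" fill="none" stroke="#ff0000"/>
  <polygon points="121.1701,6.0279 134.8547,6.0279 134.8547,30.7318 121.1701,30.7318" fill="none" stroke="#ff0000"/>
  <polyline points="275.0168,108.0230 295.8364,127.7210 316.7214,150.9098 337.6718,177.5893" fill="none" stroke="#ff0000"/>
  <polyline points="230.6149,53.8437 205.1302,37.8554 179.3480,31.8829 154.0415,27.0444" fill="none" stroke="#ff0000"/>
  <polygon points="15.6339,18.3181 54.8040,18.3181 54.8040,37.7594 15.6339,37.7594" fill="none" stroke="#ff0000"/>
</svg>

Machine Y-up, SVG Y-down with viewBox height 211.6986, so y_svg = 211.6986 − y_machine; X carries over. Every run uses S489, so all elements get stroke `#ff0000` (score).

Run 1: The run is open, so emit a `<polyline>` with points (Y-flipped): 311.6145,71.0792 272.1653,77.2168 179.2296,60.4793 121.0333,39.3506.

Run 2: The run is open, so emit a `<polyline>` with points (Y-flipped): 158.3523,46.5769 205.9918,27.9254 238.3216,17.2706 255.3417,14.6126.

Run 3: The run returns to its start, so emit a `<polygon>` with points (Y-flipped): 121.1701,6.0279 134.8547,6.0279 134.8547,30.7318 121.1701,30.7318.

Run 4: The run is open, so emit a `<polyline>` with points (Y-flipped): 275.0168,108.0230 295.8364,127.7210 316.7214,150.9098 337.6718,177.5893.

Run 5: The run is open, so emit a `<polyline>` with points (Y-flipped): 230.6149,53.8437 205.1302,37.8554 179.3480,31.8829 154.0415,27.0444.

Run 6: The run returns to its start, so emit a `<polygon>` with points (Y-flipped): 15.6339,18.3181 54.8040,18.3181 54.8040,37.7594 15.6339,37.7594.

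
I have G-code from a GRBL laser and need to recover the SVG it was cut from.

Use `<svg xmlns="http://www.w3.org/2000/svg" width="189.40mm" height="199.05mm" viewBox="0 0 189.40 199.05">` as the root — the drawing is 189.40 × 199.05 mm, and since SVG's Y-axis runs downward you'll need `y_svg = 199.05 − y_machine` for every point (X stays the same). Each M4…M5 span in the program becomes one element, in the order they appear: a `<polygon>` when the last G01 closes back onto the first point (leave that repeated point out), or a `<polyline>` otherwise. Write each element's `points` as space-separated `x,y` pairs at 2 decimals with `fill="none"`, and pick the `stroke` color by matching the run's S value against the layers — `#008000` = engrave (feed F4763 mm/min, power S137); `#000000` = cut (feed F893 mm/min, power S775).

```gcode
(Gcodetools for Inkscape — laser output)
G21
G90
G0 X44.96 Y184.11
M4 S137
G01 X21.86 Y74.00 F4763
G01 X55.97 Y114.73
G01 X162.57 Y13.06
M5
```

Each laser-on run becomes one SVG element. Flip Y back into SVG space with y_svg = 199.05 − y_machine. Every run uses S137, so all elements get stroke `#008000` (engrave).

Run 1: The run is open, so emit a `<polyline>` with points (Y-flipped): 44.96,14.94 21.86,125.05 55.97,84.32 162.57,185.99.

<svg xmlns="http://www.w3.org/2000/svg" width="189.40mm" height="199.05mm" viewBox="0 0 189.40 199.05">
  <polyline points="44.96,14.94 21.86,125.05 55.97,84.32 162.57,185.99" fill="none" stroke="#008000"/>
</svg>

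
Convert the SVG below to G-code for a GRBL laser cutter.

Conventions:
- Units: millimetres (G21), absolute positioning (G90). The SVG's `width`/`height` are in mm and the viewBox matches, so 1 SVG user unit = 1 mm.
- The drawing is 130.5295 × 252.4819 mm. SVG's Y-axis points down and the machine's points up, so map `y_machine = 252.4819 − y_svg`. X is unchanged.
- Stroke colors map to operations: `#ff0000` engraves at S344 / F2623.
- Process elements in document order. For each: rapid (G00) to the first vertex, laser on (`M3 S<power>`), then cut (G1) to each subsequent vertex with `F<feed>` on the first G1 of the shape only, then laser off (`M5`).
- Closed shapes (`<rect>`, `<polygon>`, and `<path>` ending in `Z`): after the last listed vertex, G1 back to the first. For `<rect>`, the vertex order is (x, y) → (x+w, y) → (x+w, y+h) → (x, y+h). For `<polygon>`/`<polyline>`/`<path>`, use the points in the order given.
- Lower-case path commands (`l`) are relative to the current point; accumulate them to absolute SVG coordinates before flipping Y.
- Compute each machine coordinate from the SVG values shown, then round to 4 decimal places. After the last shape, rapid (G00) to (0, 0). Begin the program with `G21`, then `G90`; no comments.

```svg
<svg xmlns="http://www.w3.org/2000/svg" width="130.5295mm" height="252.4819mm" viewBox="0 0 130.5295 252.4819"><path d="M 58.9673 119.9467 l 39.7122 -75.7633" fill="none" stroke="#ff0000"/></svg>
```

Since the viewBox matches the mm dimensions, user units are millimetres directly. The only transform is the Y-flip y_m = 252.4819 − y_svg.

Shape 1 is a line segment drawn with `<path>`. Its stroke #ff0000 means engrave at S344, F2623. After flipping Y the toolpath is (58.9673,132.5352) → (98.6795,208.2985).

G21
G90
G00 X58.9673 Y132.5352
M3 S344
G1 X98.6795 Y208.2985 F2623
M5
G00 X0.0000 Y0.0000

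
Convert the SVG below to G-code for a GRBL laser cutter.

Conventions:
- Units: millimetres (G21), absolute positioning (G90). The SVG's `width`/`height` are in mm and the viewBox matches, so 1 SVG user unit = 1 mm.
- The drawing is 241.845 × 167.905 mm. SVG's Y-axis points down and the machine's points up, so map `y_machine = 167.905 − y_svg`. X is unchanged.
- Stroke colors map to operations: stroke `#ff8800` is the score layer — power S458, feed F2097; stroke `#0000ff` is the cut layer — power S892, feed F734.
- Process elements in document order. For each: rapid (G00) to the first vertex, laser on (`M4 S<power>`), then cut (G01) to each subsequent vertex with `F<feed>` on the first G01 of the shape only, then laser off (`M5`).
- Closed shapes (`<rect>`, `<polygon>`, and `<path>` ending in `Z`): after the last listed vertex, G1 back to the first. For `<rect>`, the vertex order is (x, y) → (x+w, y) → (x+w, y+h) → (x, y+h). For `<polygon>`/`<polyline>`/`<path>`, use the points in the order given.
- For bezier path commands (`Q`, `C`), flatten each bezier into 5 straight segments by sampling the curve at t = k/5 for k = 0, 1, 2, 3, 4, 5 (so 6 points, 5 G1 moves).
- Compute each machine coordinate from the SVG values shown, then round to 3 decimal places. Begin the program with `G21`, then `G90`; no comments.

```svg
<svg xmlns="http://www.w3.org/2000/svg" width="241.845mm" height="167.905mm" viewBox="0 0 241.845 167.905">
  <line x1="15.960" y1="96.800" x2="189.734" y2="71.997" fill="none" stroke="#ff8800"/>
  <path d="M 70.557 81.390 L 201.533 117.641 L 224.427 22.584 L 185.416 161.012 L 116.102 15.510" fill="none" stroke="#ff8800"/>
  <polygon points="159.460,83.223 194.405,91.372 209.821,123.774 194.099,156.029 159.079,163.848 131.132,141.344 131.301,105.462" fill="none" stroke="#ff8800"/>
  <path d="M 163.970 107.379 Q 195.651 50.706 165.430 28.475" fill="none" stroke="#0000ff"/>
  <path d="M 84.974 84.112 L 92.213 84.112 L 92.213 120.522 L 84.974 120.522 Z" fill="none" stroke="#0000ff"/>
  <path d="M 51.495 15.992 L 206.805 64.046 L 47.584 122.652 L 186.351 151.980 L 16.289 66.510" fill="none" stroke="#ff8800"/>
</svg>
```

G21
G90
G00 X15.960 Y71.105
M4 S458
G01 X189.734 Y95.908 F2097
M5
G00 X70.557 Y86.515
M4 S458
G01 X201.533 Y50.264 F2097
G01 X224.427 Y145.321
G01 X185.416 Y6.893
G01 X116.102 Y152.395
M5
G00 X159.460 Y84.682
M4 S458
G01 X194.405 Y76.533 F2097
G01 X209.821 Y44.131
G01 X194.099 Y11.876
G01 X159.079 Y4.057
G01 X131.132 Y26.561
G01 X131.301 Y62.443
G01 X159.460 Y84.682
M5
G00 X163.970 Y60.526
M4 S892
G01 X174.166 Y81.818 F734
G01 X179.410 Y100.354
G01 X179.702 Y116.134
G01 X175.042 Y129.160
G01 X165.430 Y139.430
M5
G00 X84.974 Y83.793
M4 S892
G01 X92.213 Y83.793 F734
G01 X92.213 Y47.383
G01 X84.974 Y47.383
G01 X84.974 Y83.793
M5
G00 X51.495 Y151.913
M4 S458
G01 X206.805 Y103.859 F2097
G01 X47.584 Y45.253
G01 X186.351 Y15.925
G01 X16.289 Y101.395
M5

Since the viewBox matches the mm dimensions, user units are millimetres directly. The only transform is the Y-flip y_m = 167.905 − y_svg.

Shape 1 is a line segment drawn with `<line>`. Its stroke #ff8800 means score at S458, F2097. After flipping Y the toolpath is (15.960,71.105) → (189.734,95.908).

Shape 2 is a open polyline drawn with `<path>`. Its stroke #ff8800 means score at S458, F2097. After flipping Y the toolpath is (70.557,86.515) → (201.533,50.264) → (224.427,145.321) → (185.416,6.893) → (116.102,152.395).

Shape 3 is a regular polygon drawn with `<polygon>`. Its stroke #ff8800 means score at S458, F2097. After flipping Y the toolpath is (159.460,84.682) → (194.405,76.533) → (209.821,44.131) → (194.099,11.876) → (159.079,4.057) → (131.132,26.561) → (131.301,62.443) → (159.460,84.682), returning to the start.

Shape 4 is a quadratic bezier drawn with `<path>`. Its stroke #0000ff means cut at S892, F734. After flipping Y the toolpath is (163.970,60.526) → (174.166,81.818) → (179.410,100.354) → (179.702,116.134) → (175.042,129.160) → (165.430,139.430).

Shape 5 is a rectangle drawn with `<path>`. Its stroke #0000ff means cut at S892, F734. After flipping Y the toolpath is (84.974,83.793) → (92.213,83.793) → (92.213,47.383) → (84.974,47.383) → (84.974,83.793), returning to the start.

Shape 6 is a open polyline drawn with `<path>`. Its stroke #ff8800 means score at S458, F2097. After flipping Y the toolpath is (51.495,151.913) → (206.805,103.859) → (47.584,45.253) → (186.351,15.925) → (16.289,101.395).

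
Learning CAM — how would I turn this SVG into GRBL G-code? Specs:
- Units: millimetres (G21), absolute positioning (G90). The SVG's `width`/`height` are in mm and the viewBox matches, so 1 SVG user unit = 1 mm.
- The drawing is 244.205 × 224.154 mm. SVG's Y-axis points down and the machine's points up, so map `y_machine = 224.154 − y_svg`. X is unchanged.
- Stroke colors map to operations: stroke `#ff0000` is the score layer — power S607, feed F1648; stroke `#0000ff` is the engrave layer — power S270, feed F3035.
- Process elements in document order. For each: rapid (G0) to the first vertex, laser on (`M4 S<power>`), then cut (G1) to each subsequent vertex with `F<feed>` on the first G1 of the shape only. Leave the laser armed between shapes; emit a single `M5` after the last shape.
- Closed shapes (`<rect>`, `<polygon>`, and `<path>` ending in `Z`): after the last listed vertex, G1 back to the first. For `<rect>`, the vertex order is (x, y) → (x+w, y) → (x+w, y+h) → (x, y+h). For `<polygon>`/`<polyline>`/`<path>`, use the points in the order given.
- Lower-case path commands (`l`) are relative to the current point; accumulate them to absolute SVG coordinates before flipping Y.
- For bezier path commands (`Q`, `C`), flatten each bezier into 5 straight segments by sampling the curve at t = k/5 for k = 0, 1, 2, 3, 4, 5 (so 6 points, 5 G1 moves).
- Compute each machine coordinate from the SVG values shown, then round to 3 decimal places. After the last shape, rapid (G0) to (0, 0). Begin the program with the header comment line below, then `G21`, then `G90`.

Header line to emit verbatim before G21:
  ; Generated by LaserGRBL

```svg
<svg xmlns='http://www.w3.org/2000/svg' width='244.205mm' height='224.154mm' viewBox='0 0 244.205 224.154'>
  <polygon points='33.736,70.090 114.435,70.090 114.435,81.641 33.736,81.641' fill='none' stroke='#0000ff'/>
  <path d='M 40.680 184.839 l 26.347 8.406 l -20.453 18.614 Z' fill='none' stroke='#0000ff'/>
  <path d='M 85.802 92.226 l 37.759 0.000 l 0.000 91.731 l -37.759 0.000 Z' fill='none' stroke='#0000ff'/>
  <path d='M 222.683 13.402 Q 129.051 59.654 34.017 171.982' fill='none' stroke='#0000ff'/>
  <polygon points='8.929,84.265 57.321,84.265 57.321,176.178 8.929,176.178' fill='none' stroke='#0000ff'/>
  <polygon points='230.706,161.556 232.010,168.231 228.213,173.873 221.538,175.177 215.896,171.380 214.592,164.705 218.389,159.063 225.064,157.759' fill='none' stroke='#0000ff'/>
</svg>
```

; Generated by LaserGRBL
G21
G90
G0 X33.736 Y154.064
M4 S270
G1 X114.435 Y154.064 F3035
G1 X114.435 Y142.513
G1 X33.736 Y142.513
G1 X33.736 Y154.064
G0 X40.680 Y39.315
M4 S270
G1 X67.027 Y30.909 F3035
G1 X46.574 Y12.295
G1 X40.680 Y39.315
G0 X85.802 Y131.928
M4 S270
G1 X123.561 Y131.928 F3035
G1 X123.561 Y40.197
G1 X85.802 Y40.197
G1 X85.802 Y131.928
G0 X222.683 Y210.752
M4 S270
G1 X185.174 Y189.608 F3035
G1 X147.553 Y163.178
G1 X109.820 Y131.462
G1 X71.975 Y94.460
G1 X34.017 Y52.172
G0 X8.929 Y139.889
M4 S270
G1 X57.321 Y139.889 F3035
G1 X57.321 Y47.976
G1 X8.929 Y47.976
G1 X8.929 Y139.889
G0 X230.706 Y62.598
M4 S270
G1 X232.010 Y55.923 F3035
G1 X228.213 Y50.281
G1 X221.538 Y48.977
G1 X215.896 Y52.774
G1 X214.592 Y59.449
G1 X218.389 Y65.091
G1 X225.064 Y66.395
G1 X230.706 Y62.598
M5
G0 X0.000 Y0.000

viewBox `0 0 244.205 224.154` with mm width/height → 1 unit = 1 mm. Flip: y_m = 224.154 − y_svg.

**Shape 1** — `<polygon>` rectangle, stroke `#0000ff` → engrave (S270, F3035). Machine vertices: (33.736,154.064) → (114.435,154.064) → (114.435,142.513) → (33.736,142.513) → (33.736,154.064). Closed: final G1 returns to the first vertex.

**Shape 2** — `<path>` regular polygon, stroke `#0000ff` → engrave (S270, F3035). Machine vertices: (40.680,39.315) → (67.027,30.909) → (46.574,12.295) → (40.680,39.315). Closed: final G1 returns to the first vertex.

**Shape 3** — `<path>` rectangle, stroke `#0000ff` → engrave (S270, F3035). Machine vertices: (85.802,131.928) → (123.561,131.928) → (123.561,40.197) → (85.802,40.197) → (85.802,131.928). Closed: final G1 returns to the first vertex.

**Shape 4** — `<path>` quadratic bezier, stroke `#0000ff` → engrave (S270, F3035). Control points (SVG): P0=(222.683,13.402), P1=(129.051,59.654), P2=(34.017,171.982); sampled at t=k/5. Machine vertices: (222.683,210.752) → (185.174,189.608) → (147.553,163.178) → (109.820,131.462) → (71.975,94.460) → (34.017,52.172). Open path.

**Shape 5** — `<polygon>` rectangle, stroke `#0000ff` → engrave (S270, F3035). Machine vertices: (8.929,139.889) → (57.321,139.889) → (57.321,47.976) → (8.929,47.976) → (8.929,139.889). Closed: final G1 returns to the first vertex.

**Shape 6** — `<polygon>` regular polygon, stroke `#0000ff` → engrave (S270, F3035). Machine vertices: (230.706,62.598) → (232.010,55.923) → (228.213,50.281) → (221.538,48.977) → (215.896,52.774) → (214.592,59.449) → (218.389,65.091) → (225.064,66.395) → (230.706,62.598). Closed: final G1 returns to the first vertex.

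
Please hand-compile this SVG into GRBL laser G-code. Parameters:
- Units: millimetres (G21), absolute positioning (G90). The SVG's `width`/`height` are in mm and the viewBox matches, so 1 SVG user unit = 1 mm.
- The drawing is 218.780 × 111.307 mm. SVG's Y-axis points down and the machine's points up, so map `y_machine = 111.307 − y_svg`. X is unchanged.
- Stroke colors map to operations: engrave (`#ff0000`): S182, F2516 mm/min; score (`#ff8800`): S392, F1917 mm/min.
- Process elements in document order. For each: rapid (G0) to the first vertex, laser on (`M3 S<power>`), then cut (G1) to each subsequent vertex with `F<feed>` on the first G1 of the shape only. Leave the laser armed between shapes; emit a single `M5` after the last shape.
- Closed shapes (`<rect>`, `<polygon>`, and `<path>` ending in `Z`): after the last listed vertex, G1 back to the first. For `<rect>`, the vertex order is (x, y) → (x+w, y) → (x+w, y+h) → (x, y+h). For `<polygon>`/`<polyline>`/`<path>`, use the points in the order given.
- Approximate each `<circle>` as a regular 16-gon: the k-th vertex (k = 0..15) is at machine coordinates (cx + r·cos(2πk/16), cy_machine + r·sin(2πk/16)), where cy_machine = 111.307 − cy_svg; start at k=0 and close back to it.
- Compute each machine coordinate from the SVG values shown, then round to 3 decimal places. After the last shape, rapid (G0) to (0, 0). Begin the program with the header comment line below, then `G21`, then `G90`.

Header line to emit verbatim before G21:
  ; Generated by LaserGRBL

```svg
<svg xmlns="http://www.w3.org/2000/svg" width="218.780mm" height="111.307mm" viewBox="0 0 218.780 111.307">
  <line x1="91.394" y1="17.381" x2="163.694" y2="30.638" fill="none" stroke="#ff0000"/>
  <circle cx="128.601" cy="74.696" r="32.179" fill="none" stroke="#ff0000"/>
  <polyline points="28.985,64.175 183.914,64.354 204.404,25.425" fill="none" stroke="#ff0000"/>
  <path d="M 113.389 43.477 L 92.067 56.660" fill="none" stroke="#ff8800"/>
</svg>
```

viewBox `0 0 218.780 111.307` with mm width/height → 1 unit = 1 mm. Flip: y_m = 111.307 − y_svg.

**Shape 1** — `<line>` line segment, stroke `#ff0000` → engrave (S182, F2516). Machine vertices: (91.394,93.926) → (163.694,80.669). Open path.

**Shape 2** — `<circle>` circle, stroke `#ff0000` → engrave (S182, F2516). Machine vertices: (160.780,36.611) → (158.331,48.925) → (151.355,59.365) → (140.915,66.341) → (128.601,68.790) → (116.287,66.341) → (105.847,59.365) → (98.871,48.925) → (96.422,36.611) → (98.871,24.297) → (105.847,13.857) → (116.287,6.881) → (128.601,4.432) → (140.915,6.881) → (151.355,13.857) → (158.331,24.297) → (160.780,36.611). Closed: final G1 returns to the first vertex.

**Shape 3** — `<polyline>` open polyline, stroke `#ff0000` → engrave (S182, F2516). Machine vertices: (28.985,47.132) → (183.914,46.953) → (204.404,85.882). Open path.

**Shape 4** — `<path>` line segment, stroke `#ff8800` → score (S392, F1917). Machine vertices: (113.389,67.830) → (92.067,54.647). Open path.

; Generated by LaserGRBL
G21
G90
G0 X91.394 Y93.926
M3 S182
G1 X163.694 Y80.669 F2516
G0 X160.780 Y36.611
M3 S182
G1 X158.331 Y48.925 F2516
G1 X151.355 Y59.365
G1 X140.915 Y66.341
G1 X128.601 Y68.790
G1 X116.287 Y66.341
G1 X105.847 Y59.365
G1 X98.871 Y48.925
G1 X96.422 Y36.611
G1 X98.871 Y24.297
G1 X105.847 Y13.857
G1 X116.287 Y6.881
G1 X128.601 Y4.432
G1 X140.915 Y6.881
G1 X151.355 Y13.857
G1 X158.331 Y24.297
G1 X160.780 Y36.611
G0 X28.985 Y47.132
M3 S182
G1 X183.914 Y46.953 F2516
G1 X204.404 Y85.882
G0 X113.389 Y67.830
M3 S392
G1 X92.067 Y54.647 F1917
M5
G0 X0.000 Y0.000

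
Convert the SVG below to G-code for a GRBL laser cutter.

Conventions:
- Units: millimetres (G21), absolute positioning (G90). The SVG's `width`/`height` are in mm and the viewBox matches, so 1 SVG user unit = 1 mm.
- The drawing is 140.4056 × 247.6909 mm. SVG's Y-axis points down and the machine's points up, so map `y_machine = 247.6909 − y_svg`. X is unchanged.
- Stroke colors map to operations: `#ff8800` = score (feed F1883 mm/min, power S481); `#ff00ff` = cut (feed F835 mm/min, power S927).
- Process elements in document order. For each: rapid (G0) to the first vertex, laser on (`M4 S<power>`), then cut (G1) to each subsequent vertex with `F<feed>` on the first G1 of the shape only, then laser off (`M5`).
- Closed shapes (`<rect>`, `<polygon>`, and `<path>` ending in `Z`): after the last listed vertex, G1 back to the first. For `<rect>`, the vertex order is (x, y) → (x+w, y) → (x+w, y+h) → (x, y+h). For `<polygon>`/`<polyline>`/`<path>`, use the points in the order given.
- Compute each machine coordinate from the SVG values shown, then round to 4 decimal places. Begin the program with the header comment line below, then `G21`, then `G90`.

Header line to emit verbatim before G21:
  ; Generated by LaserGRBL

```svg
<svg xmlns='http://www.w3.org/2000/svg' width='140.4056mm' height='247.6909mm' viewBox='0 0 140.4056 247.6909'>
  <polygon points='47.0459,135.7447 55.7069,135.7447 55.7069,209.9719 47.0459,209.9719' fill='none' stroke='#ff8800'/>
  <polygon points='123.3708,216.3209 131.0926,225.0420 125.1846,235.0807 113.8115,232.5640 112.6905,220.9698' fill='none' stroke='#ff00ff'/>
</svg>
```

1 u = 1 mm; y_m = 247.6909 − y.

[1] `<polygon>` rectangle, #ff8800→score S481 F1883: (47.0459,111.9462) → (55.7069,111.9462) → (55.7069,37.7190) → (47.0459,37.7190) → (47.0459,111.9462) (closed)

[2] `<polygon>` regular polygon, #ff00ff→cut S927 F835: (123.3708,31.3700) → (131.0926,22.6489) → (125.1846,12.6102) → (113.8115,15.1269) → (112.6905,26.7211) → (123.3708,31.3700) (closed)

; Generated by LaserGRBL
G21
G90
G0 X47.0459 Y111.9462
M4 S481
G1 X55.7069 Y111.9462 F1883
G1 X55.7069 Y37.7190
G1 X47.0459 Y37.7190
G1 X47.0459 Y111.9462
M5
G0 X123.3708 Y31.3700
M4 S927
G1 X131.0926 Y22.6489 F835
G1 X125.1846 Y12.6102
G1 X113.8115 Y15.1269
G1 X112.6905 Y26.7211
G1 X123.3708 Y31.3700
M5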